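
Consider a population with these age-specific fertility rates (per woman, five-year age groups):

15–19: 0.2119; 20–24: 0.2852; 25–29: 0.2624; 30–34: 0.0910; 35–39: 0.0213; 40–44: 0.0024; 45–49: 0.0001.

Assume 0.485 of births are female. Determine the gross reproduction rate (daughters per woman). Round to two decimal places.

2.12

Proportion female at birth = 0.485.
Sum of ASFRs = 0.2119 + 0.2852 + 0.2624 + 0.0910 + 0.0213 + 0.0024 + 0.0001 = 0.8743
TFR = 5 × 0.8743 = 4.3715
GRR = 0.485 × 4.3715 = 2.12018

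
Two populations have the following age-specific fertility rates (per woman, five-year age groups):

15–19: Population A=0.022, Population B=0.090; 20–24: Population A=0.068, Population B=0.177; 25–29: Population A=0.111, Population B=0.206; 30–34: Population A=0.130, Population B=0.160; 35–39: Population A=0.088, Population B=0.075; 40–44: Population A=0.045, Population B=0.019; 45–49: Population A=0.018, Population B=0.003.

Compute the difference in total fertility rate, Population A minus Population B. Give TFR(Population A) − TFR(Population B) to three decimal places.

-1.240

Population A:
  Sum of ASFRs = 0.022 + 0.068 + 0.111 + 0.130 + 0.088 + 0.045 + 0.018 = 0.482
  TFR = 5 × 0.482 = 2.41
Population B:
  Sum of ASFRs = 0.090 + 0.177 + 0.206 + 0.160 + 0.075 + 0.019 + 0.003 = 0.730
  TFR = 5 × 0.730 = 3.65
Difference = 2.41 − 3.65 = -1.24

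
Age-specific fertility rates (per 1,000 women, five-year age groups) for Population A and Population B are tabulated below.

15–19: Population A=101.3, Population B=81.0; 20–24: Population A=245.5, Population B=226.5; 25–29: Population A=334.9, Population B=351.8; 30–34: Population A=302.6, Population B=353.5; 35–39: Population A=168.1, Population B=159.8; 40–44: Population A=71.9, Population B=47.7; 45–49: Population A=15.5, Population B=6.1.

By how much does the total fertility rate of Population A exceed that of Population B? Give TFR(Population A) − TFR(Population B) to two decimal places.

0.07

Population A:
  Sum of ASFRs = 101.3 + 245.5 + 334.9 + 302.6 + 168.1 + 71.9 + 15.5 = 1239.8
  TFR = 5 × 1239.8 / 1000 = 6.199
Population B:
  Sum of ASFRs = 81.0 + 226.5 + 351.8 + 353.5 + 159.8 + 47.7 + 6.1 = 1226.4
  TFR = 5 × 1226.4 / 1000 = 6.132
Difference = 6.199 − 6.132 = 0.067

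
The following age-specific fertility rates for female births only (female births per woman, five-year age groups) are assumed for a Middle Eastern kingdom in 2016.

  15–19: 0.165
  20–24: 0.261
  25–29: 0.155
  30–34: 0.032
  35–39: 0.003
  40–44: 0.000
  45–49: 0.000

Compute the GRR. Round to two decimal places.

3.08

Sum of female ASFRs = 0.165 + 0.261 + 0.155 + 0.032 + 0.003 + 0.000 + 0.000 = 0.616
GRR = 5 × 0.616 = 3.08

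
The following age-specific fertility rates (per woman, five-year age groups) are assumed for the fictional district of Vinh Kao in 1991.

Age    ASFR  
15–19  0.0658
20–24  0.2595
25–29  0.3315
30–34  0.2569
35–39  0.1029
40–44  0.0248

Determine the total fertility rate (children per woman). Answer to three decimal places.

5.207

Sum of ASFRs = 0.0658 + 0.2595 + 0.3315 + 0.2569 + 0.1029 + 0.0248 = 1.0414
TFR = 5 × 1.0414 = 5.207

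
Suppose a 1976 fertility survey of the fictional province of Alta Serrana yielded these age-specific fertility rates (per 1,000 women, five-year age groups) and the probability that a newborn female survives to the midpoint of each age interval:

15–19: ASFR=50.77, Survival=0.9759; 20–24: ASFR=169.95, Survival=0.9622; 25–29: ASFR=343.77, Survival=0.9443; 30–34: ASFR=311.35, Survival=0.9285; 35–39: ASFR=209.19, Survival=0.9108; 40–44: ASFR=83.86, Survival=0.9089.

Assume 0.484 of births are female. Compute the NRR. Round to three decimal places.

2.646

Proportion female at birth = 0.484.
Each age group contributes 5 × ASFR × survival:
  15–19: 5 × 50.77/1000 × 0.9759 = 0.24773
  20–24: 5 × 169.95/1000 × 0.9622 = 0.81763
  25–29: 5 × 343.77/1000 × 0.9443 = 1.62311
  30–34: 5 × 311.35/1000 × 0.9285 = 1.44544
  35–39: 5 × 209.19/1000 × 0.9108 = 0.95265
  40–44: 5 × 83.86/1000 × 0.9089 = 0.38110
Sum = 5.46766
NRR = 0.484 × 5.46766 = 2.64635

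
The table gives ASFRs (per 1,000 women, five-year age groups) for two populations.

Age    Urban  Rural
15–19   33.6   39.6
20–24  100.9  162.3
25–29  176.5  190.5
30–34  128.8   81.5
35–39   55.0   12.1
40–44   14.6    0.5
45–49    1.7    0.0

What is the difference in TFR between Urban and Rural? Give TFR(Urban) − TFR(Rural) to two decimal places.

Urban:
  Sum of ASFRs = 33.6 + 100.9 + 176.5 + 128.8 + 55.0 + 14.6 + 1.7 = 511.1
  TFR = 5 × 511.1 / 1000 = 2.5555
Rural:
  Sum of ASFRs = 39.6 + 162.3 + 190.5 + 81.5 + 12.1 + 0.5 + 0.0 = 486.5
  TFR = 5 × 486.5 / 1000 = 2.4325
Difference = 2.5555 − 2.4325 = 0.123

0.12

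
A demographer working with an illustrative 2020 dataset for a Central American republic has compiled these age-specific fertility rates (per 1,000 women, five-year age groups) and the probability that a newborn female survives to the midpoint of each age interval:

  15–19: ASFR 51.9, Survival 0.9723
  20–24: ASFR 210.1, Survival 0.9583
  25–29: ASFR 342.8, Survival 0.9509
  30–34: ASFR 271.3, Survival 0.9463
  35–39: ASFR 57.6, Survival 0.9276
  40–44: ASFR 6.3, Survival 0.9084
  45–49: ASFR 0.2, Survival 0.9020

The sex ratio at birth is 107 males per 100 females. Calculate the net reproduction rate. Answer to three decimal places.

Proportion female at birth = 100 / (100 + 107) = 0.48309.
Each age group contributes 5 × ASFR × survival:
  15–19: 5 × 51.9/1000 × 0.9723 = 0.25231
  20–24: 5 × 210.1/1000 × 0.9583 = 1.00669
  25–29: 5 × 342.8/1000 × 0.9509 = 1.62984
  30–34: 5 × 271.3/1000 × 0.9463 = 1.28366
  35–39: 5 × 57.6/1000 × 0.9276 = 0.26715
  40–44: 5 × 6.3/1000 × 0.9084 = 0.02861
  45–49: 5 × 0.2/1000 × 0.9020 = 0.00090
Sum = 4.46916
NRR = 0.48309 × 4.46916 = 2.15901
With NRR above 1 the population is above replacement fertility.

2.159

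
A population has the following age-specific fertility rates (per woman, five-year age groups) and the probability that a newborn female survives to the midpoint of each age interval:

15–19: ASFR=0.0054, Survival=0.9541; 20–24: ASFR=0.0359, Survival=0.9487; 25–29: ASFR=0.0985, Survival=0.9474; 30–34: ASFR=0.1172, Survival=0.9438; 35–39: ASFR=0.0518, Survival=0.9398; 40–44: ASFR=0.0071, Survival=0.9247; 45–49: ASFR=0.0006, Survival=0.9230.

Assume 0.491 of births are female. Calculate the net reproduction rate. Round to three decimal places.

Proportion female at birth = 0.491.
Weighting each age-specific rate by interval width and survival:
  15–19: 5 × 0.0054 × 0.9541 = 0.02576
  20–24: 5 × 0.0359 × 0.9487 = 0.17029
  25–29: 5 × 0.0985 × 0.9474 = 0.46659
  30–34: 5 × 0.1172 × 0.9438 = 0.55307
  35–39: 5 × 0.0518 × 0.9398 = 0.24341
  40–44: 5 × 0.0071 × 0.9247 = 0.03283
  45–49: 5 × 0.0006 × 0.9230 = 0.00277
Sum = 1.49472
NRR = 0.491 × 1.49472 = 0.73391
An NRR under 1 implies long-run decline under these rates.

0.734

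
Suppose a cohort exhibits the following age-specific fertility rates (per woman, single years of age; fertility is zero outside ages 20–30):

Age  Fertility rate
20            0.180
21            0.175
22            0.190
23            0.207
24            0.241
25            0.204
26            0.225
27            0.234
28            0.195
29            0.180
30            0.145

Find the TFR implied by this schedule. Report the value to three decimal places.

Sum of ASFRs = 0.180 + 0.175 + 0.190 + 0.207 + 0.241 + 0.204 + 0.225 + 0.234 + 0.195 + 0.180 + 0.145 = 2.176
TFR = 2.176

2.176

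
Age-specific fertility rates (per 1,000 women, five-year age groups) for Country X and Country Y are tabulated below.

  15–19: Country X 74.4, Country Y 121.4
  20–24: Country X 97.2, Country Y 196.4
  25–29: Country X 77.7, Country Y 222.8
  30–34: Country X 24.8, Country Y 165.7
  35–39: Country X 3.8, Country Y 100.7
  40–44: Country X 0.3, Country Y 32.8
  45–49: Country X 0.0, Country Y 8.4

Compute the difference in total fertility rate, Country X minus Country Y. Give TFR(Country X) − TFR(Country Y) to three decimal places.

Country X:
  Sum of ASFRs = 74.4 + 97.2 + 77.7 + 24.8 + 3.8 + 0.3 + 0.0 = 278.2
  TFR = 5 × 278.2 / 1000 = 1.391
Country Y:
  Sum of ASFRs = 121.4 + 196.4 + 222.8 + 165.7 + 100.7 + 32.8 + 8.4 = 848.2
  TFR = 5 × 848.2 / 1000 = 4.241
Difference = 1.391 − 4.241 = -2.85

-2.850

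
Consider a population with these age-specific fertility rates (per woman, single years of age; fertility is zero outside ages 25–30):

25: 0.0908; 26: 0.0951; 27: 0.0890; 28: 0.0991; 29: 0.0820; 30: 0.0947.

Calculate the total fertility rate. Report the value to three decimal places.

Sum of ASFRs = 0.0908 + 0.0951 + 0.0890 + 0.0991 + 0.0820 + 0.0947 = 0.5507
TFR = 0.5507

0.551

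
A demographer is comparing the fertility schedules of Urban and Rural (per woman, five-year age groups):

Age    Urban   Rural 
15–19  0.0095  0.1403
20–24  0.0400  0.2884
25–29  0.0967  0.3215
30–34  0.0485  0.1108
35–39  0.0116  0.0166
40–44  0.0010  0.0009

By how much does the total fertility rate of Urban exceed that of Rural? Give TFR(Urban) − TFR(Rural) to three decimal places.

-3.356

Urban:
  Sum of ASFRs = 0.0095 + 0.0400 + 0.0967 + 0.0485 + 0.0116 + 0.0010 = 0.2073
  TFR = 5 × 0.2073 = 1.0365
Rural:
  Sum of ASFRs = 0.1403 + 0.2884 + 0.3215 + 0.1108 + 0.0166 + 0.0009 = 0.8785
  TFR = 5 × 0.8785 = 4.3925
Difference = 1.0365 − 4.3925 = -3.356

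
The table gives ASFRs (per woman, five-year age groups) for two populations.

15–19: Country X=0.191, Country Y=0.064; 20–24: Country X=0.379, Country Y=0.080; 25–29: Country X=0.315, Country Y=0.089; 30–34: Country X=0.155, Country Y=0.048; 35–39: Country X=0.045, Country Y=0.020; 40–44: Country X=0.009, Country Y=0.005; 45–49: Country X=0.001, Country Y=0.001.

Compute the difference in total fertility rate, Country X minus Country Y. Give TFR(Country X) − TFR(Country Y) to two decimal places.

Country X:
  Sum of ASFRs = 0.191 + 0.379 + 0.315 + 0.155 + 0.045 + 0.009 + 0.001 = 1.095
  TFR = 5 × 1.095 = 5.475
Country Y:
  Sum of ASFRs = 0.064 + 0.080 + 0.089 + 0.048 + 0.020 + 0.005 + 0.001 = 0.307
  TFR = 5 × 0.307 = 1.535
Difference = 5.475 − 1.535 = 3.94

3.94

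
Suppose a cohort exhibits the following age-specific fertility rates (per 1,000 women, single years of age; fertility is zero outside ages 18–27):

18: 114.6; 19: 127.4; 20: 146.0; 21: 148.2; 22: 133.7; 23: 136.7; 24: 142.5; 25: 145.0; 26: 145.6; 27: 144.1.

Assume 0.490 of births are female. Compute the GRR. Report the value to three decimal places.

0.678

Proportion female at birth = 0.490.
Sum of ASFRs = 114.6 + 127.4 + 146.0 + 148.2 + 133.7 + 136.7 + 142.5 + 145.0 + 145.6 + 144.1 = 1383.8
TFR = 1383.8 / 1000 = 1.3838
GRR = 0.490 × 1.3838 = 0.67806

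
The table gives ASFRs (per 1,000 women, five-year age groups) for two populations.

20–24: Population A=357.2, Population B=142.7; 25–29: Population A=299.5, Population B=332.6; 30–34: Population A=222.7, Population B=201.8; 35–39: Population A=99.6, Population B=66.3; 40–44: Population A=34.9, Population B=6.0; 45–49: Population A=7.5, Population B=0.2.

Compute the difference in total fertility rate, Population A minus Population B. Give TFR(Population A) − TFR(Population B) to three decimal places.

Population A:
  Sum of ASFRs = 357.2 + 299.5 + 222.7 + 99.6 + 34.9 + 7.5 = 1021.4
  TFR = 5 × 1021.4 / 1000 = 5.107
Population B:
  Sum of ASFRs = 142.7 + 332.6 + 201.8 + 66.3 + 6.0 + 0.2 = 749.6
  TFR = 5 × 749.6 / 1000 = 3.748
Difference = 5.107 − 3.748 = 1.359

1.359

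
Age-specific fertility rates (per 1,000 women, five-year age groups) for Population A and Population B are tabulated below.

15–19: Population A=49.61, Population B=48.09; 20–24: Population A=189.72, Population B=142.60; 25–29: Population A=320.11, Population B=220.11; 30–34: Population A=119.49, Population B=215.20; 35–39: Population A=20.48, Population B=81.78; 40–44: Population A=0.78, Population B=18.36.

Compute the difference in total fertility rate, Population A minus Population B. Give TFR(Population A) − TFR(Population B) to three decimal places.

-0.130

Population A:
  Sum of ASFRs = 49.61 + 189.72 + 320.11 + 119.49 + 20.48 + 0.78 = 700.19
  TFR = 5 × 700.19 / 1000 = 3.50095
Population B:
  Sum of ASFRs = 48.09 + 142.60 + 220.11 + 215.20 + 81.78 + 18.36 = 726.14
  TFR = 5 × 726.14 / 1000 = 3.6307
Difference = 3.50095 − 3.6307 = -0.12975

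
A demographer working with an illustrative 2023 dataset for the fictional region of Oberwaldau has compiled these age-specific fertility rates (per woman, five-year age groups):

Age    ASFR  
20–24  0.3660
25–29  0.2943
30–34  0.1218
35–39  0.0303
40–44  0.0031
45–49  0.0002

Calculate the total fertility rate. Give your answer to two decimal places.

4.08

Sum of ASFRs = 0.3660 + 0.2943 + 0.1218 + 0.0303 + 0.0031 + 0.0002 = 0.8157
TFR = 5 × 0.8157 = 4.0785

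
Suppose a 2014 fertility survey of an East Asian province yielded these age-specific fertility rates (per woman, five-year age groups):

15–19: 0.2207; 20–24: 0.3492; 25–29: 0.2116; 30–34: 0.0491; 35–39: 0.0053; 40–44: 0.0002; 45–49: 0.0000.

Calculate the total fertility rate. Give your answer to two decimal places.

Sum of ASFRs = 0.2207 + 0.3492 + 0.2116 + 0.0491 + 0.0053 + 0.0002 + 0.0000 = 0.8361
TFR = 5 × 0.8361 = 4.1805

4.18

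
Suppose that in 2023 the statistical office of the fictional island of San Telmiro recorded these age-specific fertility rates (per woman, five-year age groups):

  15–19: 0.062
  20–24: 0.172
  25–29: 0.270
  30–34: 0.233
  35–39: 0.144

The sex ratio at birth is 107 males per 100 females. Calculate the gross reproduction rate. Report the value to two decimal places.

Proportion female at birth = 100 / (100 + 107) = 0.48309.
Sum of ASFRs = 0.062 + 0.172 + 0.270 + 0.233 + 0.144 = 0.881
TFR = 5 × 0.881 = 4.405
GRR = 0.48309 × 4.405 = 2.12801

2.13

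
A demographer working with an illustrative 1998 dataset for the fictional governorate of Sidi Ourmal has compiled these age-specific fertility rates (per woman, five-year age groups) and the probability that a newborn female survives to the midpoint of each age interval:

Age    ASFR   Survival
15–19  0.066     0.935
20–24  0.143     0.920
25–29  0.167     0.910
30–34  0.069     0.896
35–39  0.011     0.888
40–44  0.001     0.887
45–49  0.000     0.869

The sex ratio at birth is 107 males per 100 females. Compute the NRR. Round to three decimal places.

1.009

Proportion female at birth = 100 / (100 + 107) = 0.48309.
Weighting each age-specific rate by interval width and survival:
  15–19: 5 × 0.066 × 0.935 = 0.30855
  20–24: 5 × 0.143 × 0.920 = 0.65780
  25–29: 5 × 0.167 × 0.910 = 0.75985
  30–34: 5 × 0.069 × 0.896 = 0.30912
  35–39: 5 × 0.011 × 0.888 = 0.04884
  40–44: 5 × 0.001 × 0.887 = 0.00444
  45–49: 5 × 0.000 × 0.869 = 0.00000
Sum = 2.08860
NRR = 0.48309 × 2.08860 = 1.00898
With NRR above 1 the population is above replacement fertility.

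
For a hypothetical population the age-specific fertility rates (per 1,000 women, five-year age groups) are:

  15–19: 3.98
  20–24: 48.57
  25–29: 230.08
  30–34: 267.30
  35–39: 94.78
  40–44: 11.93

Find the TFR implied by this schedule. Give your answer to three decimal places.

3.283

Sum of ASFRs = 3.98 + 48.57 + 230.08 + 267.30 + 94.78 + 11.93 = 656.64
TFR = 5 × 656.64 / 1000 = 3.2832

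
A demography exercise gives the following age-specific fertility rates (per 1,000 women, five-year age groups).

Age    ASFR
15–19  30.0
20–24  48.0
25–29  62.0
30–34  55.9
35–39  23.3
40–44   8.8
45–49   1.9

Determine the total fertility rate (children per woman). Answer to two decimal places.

1.15

Sum of ASFRs = 30.0 + 48.0 + 62.0 + 55.9 + 23.3 + 8.8 + 1.9 = 229.9
TFR = 5 × 229.9 / 1000 = 1.1495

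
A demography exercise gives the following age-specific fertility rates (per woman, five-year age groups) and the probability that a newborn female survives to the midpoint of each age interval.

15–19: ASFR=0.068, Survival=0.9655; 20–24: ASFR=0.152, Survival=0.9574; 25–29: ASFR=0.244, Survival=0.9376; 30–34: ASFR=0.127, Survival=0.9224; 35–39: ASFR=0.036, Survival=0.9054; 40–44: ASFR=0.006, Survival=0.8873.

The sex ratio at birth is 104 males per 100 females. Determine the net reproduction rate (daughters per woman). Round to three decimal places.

1.458

Proportion female at birth = 100 / (100 + 104) = 0.49020.
Weighting each age-specific rate by interval width and survival:
  15–19: 5 × 0.068 × 0.9655 = 0.32827
  20–24: 5 × 0.152 × 0.9574 = 0.72762
  25–29: 5 × 0.244 × 0.9376 = 1.14387
  30–34: 5 × 0.127 × 0.9224 = 0.58572
  35–39: 5 × 0.036 × 0.9054 = 0.16297
  40–44: 5 × 0.006 × 0.8873 = 0.02662
Sum = 2.97507
NRR = 0.49020 × 2.97507 = 1.45838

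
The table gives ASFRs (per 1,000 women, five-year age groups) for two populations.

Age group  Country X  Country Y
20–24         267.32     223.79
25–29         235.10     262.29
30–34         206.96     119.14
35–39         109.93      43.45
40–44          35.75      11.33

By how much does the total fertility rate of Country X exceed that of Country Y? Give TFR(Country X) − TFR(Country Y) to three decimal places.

Country X:
  Sum of ASFRs = 267.32 + 235.10 + 206.96 + 109.93 + 35.75 = 855.06
  TFR = 5 × 855.06 / 1000 = 4.2753
Country Y:
  Sum of ASFRs = 223.79 + 262.29 + 119.14 + 43.45 + 11.33 = 660.00
  TFR = 5 × 660.00 / 1000 = 3.3
Difference = 4.2753 − 3.3 = 0.9753

0.975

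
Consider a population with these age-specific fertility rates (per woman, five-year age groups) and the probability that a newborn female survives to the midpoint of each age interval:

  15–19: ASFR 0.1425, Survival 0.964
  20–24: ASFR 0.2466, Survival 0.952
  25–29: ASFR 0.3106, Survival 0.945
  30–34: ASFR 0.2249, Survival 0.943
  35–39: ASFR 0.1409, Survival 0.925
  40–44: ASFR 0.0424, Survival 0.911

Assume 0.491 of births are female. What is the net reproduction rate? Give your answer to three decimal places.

2.570

Proportion female at birth = 0.491.
Survival-weighted fertility by age (5·fₓ·Sₓ):
  15–19: 5 × 0.1425 × 0.964 = 0.68685
  20–24: 5 × 0.2466 × 0.952 = 1.17382
  25–29: 5 × 0.3106 × 0.945 = 1.46759
  30–34: 5 × 0.2249 × 0.943 = 1.06040
  35–39: 5 × 0.1409 × 0.925 = 0.65166
  40–44: 5 × 0.0424 × 0.911 = 0.19313
Sum = 5.23345
NRR = 0.491 × 5.23345 = 2.56962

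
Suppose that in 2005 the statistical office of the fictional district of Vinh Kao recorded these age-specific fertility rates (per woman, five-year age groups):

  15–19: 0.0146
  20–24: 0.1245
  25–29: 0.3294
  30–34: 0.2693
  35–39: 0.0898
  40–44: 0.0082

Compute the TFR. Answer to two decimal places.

Sum of ASFRs = 0.0146 + 0.1245 + 0.3294 + 0.2693 + 0.0898 + 0.0082 = 0.8358
TFR = 5 × 0.8358 = 4.179

4.18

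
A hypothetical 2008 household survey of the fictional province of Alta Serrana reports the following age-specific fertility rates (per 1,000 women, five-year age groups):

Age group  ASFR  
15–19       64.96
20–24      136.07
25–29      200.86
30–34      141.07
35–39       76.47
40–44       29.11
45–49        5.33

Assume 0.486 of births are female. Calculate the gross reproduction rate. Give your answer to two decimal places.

1.59

Proportion female at birth = 0.486.
Sum of ASFRs = 64.96 + 136.07 + 200.86 + 141.07 + 76.47 + 29.11 + 5.33 = 653.87
TFR = 5 × 653.87 / 1000 = 3.26935
GRR = 0.486 × 3.26935 = 1.58890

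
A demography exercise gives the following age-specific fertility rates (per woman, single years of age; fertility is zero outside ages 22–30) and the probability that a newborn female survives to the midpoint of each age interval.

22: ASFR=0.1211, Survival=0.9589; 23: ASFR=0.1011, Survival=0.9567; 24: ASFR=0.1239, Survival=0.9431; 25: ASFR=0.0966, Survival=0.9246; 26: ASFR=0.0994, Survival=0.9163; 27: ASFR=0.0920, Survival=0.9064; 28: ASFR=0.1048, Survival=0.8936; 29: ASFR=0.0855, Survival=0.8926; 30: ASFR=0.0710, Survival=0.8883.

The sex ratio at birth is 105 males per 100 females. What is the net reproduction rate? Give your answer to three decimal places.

Proportion female at birth = 100 / (100 + 105) = 0.48780.
Each age group contributes 1 × ASFR × survival:
  22: 1 × 0.1211 × 0.9589 = 0.11612
  23: 1 × 0.1011 × 0.9567 = 0.09672
  24: 1 × 0.1239 × 0.9431 = 0.11685
  25: 1 × 0.0966 × 0.9246 = 0.08932
  26: 1 × 0.0994 × 0.9163 = 0.09108
  27: 1 × 0.0920 × 0.9064 = 0.08339
  28: 1 × 0.1048 × 0.8936 = 0.09365
  29: 1 × 0.0855 × 0.8926 = 0.07632
  30: 1 × 0.0710 × 0.8883 = 0.06307
Sum = 0.82652
NRR = 0.48780 × 0.82652 = 0.40318
NRR < 1, so the cohort does not fully replace itself.

0.403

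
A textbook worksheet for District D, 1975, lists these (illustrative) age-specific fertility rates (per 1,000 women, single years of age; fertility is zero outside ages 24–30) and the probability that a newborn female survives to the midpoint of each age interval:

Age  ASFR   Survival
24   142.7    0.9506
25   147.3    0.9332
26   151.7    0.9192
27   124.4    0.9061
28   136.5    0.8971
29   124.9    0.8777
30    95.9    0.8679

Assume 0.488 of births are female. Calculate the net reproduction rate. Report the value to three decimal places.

0.410

Proportion female at birth = 0.488.
Weighting each age-specific rate by interval width and survival:
  24: 1 × 142.7/1000 × 0.9506 = 0.13565
  25: 1 × 147.3/1000 × 0.9332 = 0.13746
  26: 1 × 151.7/1000 × 0.9192 = 0.13944
  27: 1 × 124.4/1000 × 0.9061 = 0.11272
  28: 1 × 136.5/1000 × 0.8971 = 0.12245
  29: 1 × 124.9/1000 × 0.8777 = 0.10962
  30: 1 × 95.9/1000 × 0.8679 = 0.08323
Sum = 0.84057
NRR = 0.488 × 0.84057 = 0.41020
With NRR below 1 the population is below replacement fertility.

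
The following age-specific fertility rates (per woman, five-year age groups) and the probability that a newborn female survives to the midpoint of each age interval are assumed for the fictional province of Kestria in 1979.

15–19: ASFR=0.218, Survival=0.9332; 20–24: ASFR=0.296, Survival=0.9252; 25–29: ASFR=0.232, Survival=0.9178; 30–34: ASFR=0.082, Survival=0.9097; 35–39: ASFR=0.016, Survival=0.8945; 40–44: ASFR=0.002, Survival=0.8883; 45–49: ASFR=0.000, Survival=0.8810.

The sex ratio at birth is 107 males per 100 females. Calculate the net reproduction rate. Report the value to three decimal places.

Proportion female at birth = 100 / (100 + 107) = 0.48309.
Per-age-group product (5 × ASFR × survival probability):
  15–19: 5 × 0.218 × 0.9332 = 1.01719
  20–24: 5 × 0.296 × 0.9252 = 1.36930
  25–29: 5 × 0.232 × 0.9178 = 1.06465
  30–34: 5 × 0.082 × 0.9097 = 0.37298
  35–39: 5 × 0.016 × 0.8945 = 0.07156
  40–44: 5 × 0.002 × 0.8883 = 0.00888
  45–49: 5 × 0.000 × 0.8810 = 0.00000
Sum = 3.90456
NRR = 0.48309 × 3.90456 = 1.88625
With NRR above 1 the population is above replacement fertility.

1.886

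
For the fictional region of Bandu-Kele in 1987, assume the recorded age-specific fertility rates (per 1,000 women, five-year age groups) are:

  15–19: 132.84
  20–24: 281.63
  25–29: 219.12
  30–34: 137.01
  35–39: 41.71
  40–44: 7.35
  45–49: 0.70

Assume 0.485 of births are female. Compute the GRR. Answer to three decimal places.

1.989

Proportion female at birth = 0.485.
Sum of ASFRs = 132.84 + 281.63 + 219.12 + 137.01 + 41.71 + 7.35 + 0.70 = 820.36
TFR = 5 × 820.36 / 1000 = 4.1018
GRR = 0.485 × 4.1018 = 1.98937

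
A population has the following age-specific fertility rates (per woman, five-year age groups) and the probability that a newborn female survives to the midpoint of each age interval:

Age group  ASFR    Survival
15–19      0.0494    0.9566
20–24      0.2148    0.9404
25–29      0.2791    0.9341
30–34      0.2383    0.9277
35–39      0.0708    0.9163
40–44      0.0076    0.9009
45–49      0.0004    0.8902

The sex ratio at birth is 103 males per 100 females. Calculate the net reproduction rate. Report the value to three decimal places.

Proportion female at birth = 100 / (100 + 103) = 0.49261.
Per-age-group product (5 × ASFR × survival probability):
  15–19: 5 × 0.0494 × 0.9566 = 0.23628
  20–24: 5 × 0.2148 × 0.9404 = 1.00999
  25–29: 5 × 0.2791 × 0.9341 = 1.30354
  30–34: 5 × 0.2383 × 0.9277 = 1.10535
  35–39: 5 × 0.0708 × 0.9163 = 0.32437
  40–44: 5 × 0.0076 × 0.9009 = 0.03423
  45–49: 5 × 0.0004 × 0.8902 = 0.00178
Sum = 4.01554
NRR = 0.49261 × 4.01554 = 1.97810
With NRR above 1 the population is above replacement fertility.

1.978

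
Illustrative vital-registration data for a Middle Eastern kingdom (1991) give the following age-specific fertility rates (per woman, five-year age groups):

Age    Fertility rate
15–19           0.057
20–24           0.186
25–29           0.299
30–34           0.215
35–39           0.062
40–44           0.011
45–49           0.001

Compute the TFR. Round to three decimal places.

Sum of ASFRs = 0.057 + 0.186 + 0.299 + 0.215 + 0.062 + 0.011 + 0.001 = 0.831
TFR = 5 × 0.831 = 4.155

4.155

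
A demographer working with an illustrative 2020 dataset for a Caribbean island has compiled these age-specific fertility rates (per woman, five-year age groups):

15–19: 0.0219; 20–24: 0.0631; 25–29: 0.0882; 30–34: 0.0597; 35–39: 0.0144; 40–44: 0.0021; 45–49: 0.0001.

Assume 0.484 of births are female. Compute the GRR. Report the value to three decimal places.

Proportion female at birth = 0.484.
Sum of ASFRs = 0.0219 + 0.0631 + 0.0882 + 0.0597 + 0.0144 + 0.0021 + 0.0001 = 0.2495
TFR = 5 × 0.2495 = 1.2475
GRR = 0.484 × 1.2475 = 0.60379

0.604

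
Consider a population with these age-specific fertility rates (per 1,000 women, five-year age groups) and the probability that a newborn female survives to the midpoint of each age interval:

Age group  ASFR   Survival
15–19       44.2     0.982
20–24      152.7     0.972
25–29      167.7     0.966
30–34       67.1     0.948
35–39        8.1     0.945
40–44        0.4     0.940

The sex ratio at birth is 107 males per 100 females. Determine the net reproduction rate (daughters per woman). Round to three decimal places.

Proportion female at birth = 100 / (100 + 107) = 0.48309.
Each age group contributes 5 × ASFR × survival:
  15–19: 5 × 44.2/1000 × 0.982 = 0.21702
  20–24: 5 × 152.7/1000 × 0.972 = 0.74212
  25–29: 5 × 167.7/1000 × 0.966 = 0.80999
  30–34: 5 × 67.1/1000 × 0.948 = 0.31805
  35–39: 5 × 8.1/1000 × 0.945 = 0.03827
  40–44: 5 × 0.4/1000 × 0.940 = 0.00188
Sum = 2.12733
NRR = 0.48309 × 2.12733 = 1.02769

1.028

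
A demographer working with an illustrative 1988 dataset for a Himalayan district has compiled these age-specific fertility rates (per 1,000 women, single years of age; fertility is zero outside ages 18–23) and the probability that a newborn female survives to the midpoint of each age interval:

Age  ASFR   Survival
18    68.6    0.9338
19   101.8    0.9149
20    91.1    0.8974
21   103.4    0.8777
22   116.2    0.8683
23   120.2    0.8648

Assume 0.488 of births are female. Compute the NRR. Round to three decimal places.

Proportion female at birth = 0.488.
Per-age-group product (1 × ASFR × survival probability):
  18: 1 × 68.6/1000 × 0.9338 = 0.06406
  19: 1 × 101.8/1000 × 0.9149 = 0.09314
  20: 1 × 91.1/1000 × 0.8974 = 0.08175
  21: 1 × 103.4/1000 × 0.8777 = 0.09075
  22: 1 × 116.2/1000 × 0.8683 = 0.10090
  23: 1 × 120.2/1000 × 0.8648 = 0.10395
Sum = 0.53455
NRR = 0.488 × 0.53455 = 0.26086
NRR < 1, so the cohort does not fully replace itself.

0.261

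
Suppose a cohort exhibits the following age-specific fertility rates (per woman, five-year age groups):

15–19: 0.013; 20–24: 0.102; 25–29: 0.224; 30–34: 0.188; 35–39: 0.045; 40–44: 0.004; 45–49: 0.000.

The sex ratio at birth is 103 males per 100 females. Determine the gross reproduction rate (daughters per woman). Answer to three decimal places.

Proportion female at birth = 100 / (100 + 103) = 0.49261.
Sum of ASFRs = 0.013 + 0.102 + 0.224 + 0.188 + 0.045 + 0.004 + 0.000 = 0.576
TFR = 5 × 0.576 = 2.88
GRR = 0.49261 × 2.88 = 1.41872

1.419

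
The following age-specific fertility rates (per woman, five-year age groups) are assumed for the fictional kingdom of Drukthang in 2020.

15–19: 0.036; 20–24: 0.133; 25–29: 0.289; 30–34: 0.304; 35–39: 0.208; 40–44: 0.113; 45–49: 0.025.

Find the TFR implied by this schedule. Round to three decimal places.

5.540

Sum of ASFRs = 0.036 + 0.133 + 0.289 + 0.304 + 0.208 + 0.113 + 0.025 = 1.108
TFR = 5 × 1.108 = 5.54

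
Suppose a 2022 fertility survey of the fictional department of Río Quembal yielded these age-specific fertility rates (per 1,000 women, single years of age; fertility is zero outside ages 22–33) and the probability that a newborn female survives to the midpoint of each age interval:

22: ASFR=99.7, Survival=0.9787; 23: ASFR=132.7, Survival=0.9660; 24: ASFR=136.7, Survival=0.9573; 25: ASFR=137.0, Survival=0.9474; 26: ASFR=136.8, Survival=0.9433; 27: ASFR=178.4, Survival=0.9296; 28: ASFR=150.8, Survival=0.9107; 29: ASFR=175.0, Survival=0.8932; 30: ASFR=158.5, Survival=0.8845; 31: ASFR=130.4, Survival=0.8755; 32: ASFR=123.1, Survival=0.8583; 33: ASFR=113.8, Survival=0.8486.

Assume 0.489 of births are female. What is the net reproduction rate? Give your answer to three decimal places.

Proportion female at birth = 0.489.
Survival-weighted fertility by age (1·fₓ·Sₓ):
  22: 1 × 99.7/1000 × 0.9787 = 0.09758
  23: 1 × 132.7/1000 × 0.9660 = 0.12819
  24: 1 × 136.7/1000 × 0.9573 = 0.13086
  25: 1 × 137.0/1000 × 0.9474 = 0.12979
  26: 1 × 136.8/1000 × 0.9433 = 0.12904
  27: 1 × 178.4/1000 × 0.9296 = 0.16584
  28: 1 × 150.8/1000 × 0.9107 = 0.13733
  29: 1 × 175.0/1000 × 0.8932 = 0.15631
  30: 1 × 158.5/1000 × 0.8845 = 0.14019
  31: 1 × 130.4/1000 × 0.8755 = 0.11417
  32: 1 × 123.1/1000 × 0.8583 = 0.10566
  33: 1 × 113.8/1000 × 0.8486 = 0.09657
Sum = 1.53153
NRR = 0.489 × 1.53153 = 0.74892

0.749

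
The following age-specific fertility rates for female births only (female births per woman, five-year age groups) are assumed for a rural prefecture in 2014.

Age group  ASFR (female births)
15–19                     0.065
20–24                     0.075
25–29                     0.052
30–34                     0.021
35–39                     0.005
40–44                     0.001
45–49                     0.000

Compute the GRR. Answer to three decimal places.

Sum of female ASFRs = 0.065 + 0.075 + 0.052 + 0.021 + 0.005 + 0.001 + 0.000 = 0.219
GRR = 5 × 0.219 = 1.095

1.095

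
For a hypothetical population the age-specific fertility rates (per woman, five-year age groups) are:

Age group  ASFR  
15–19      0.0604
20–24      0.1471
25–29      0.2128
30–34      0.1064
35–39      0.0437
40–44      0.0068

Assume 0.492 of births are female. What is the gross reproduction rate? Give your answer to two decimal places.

Proportion female at birth = 0.492.
Sum of ASFRs = 0.0604 + 0.1471 + 0.2128 + 0.1064 + 0.0437 + 0.0068 = 0.5772
TFR = 5 × 0.5772 = 2.886
GRR = 0.492 × 2.886 = 1.41991

1.42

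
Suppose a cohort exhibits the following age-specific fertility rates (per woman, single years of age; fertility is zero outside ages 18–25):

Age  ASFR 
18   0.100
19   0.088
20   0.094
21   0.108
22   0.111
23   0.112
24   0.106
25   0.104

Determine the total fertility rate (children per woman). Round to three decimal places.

0.823

Sum of ASFRs = 0.100 + 0.088 + 0.094 + 0.108 + 0.111 + 0.112 + 0.106 + 0.104 = 0.823
TFR = 0.823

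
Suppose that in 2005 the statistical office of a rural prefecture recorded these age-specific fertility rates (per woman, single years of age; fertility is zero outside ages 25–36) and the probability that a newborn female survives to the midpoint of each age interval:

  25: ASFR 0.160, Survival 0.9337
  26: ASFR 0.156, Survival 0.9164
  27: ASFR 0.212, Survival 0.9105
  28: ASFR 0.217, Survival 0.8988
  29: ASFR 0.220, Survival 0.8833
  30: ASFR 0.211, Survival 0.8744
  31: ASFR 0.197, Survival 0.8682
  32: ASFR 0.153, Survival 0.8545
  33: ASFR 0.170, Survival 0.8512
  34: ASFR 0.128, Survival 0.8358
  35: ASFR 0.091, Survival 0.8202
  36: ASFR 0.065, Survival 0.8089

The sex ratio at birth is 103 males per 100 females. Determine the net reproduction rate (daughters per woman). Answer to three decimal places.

Proportion female at birth = 100 / (100 + 103) = 0.49261.
Weighting each age-specific rate by interval width and survival:
  25: 1 × 0.160 × 0.9337 = 0.14939
  26: 1 × 0.156 × 0.9164 = 0.14296
  27: 1 × 0.212 × 0.9105 = 0.19303
  28: 1 × 0.217 × 0.8988 = 0.19504
  29: 1 × 0.220 × 0.8833 = 0.19433
  30: 1 × 0.211 × 0.8744 = 0.18450
  31: 1 × 0.197 × 0.8682 = 0.17104
  32: 1 × 0.153 × 0.8545 = 0.13074
  33: 1 × 0.170 × 0.8512 = 0.14470
  34: 1 × 0.128 × 0.8358 = 0.10698
  35: 1 × 0.091 × 0.8202 = 0.07464
  36: 1 × 0.065 × 0.8089 = 0.05258
Sum = 1.73993
NRR = 0.49261 × 1.73993 = 0.85711

0.857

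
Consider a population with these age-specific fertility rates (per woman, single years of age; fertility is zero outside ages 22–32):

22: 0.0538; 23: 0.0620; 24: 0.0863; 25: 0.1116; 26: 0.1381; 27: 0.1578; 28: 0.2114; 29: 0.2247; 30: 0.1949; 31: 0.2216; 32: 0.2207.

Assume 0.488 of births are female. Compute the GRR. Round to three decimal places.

Proportion female at birth = 0.488.
Sum of ASFRs = 0.0538 + 0.0620 + 0.0863 + 0.1116 + 0.1381 + 0.1578 + 0.2114 + 0.2247 + 0.1949 + 0.2216 + 0.2207 = 1.6829
TFR = 1.6829
GRR = 0.488 × 1.6829 = 0.82126

0.821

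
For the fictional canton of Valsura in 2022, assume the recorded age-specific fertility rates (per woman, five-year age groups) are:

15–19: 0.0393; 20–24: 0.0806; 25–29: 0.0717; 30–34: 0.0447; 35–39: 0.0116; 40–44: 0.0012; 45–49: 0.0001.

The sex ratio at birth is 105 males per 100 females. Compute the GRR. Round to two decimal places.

0.61

Proportion female at birth = 100 / (100 + 105) = 0.48780.
Sum of ASFRs = 0.0393 + 0.0806 + 0.0717 + 0.0447 + 0.0116 + 0.0012 + 0.0001 = 0.2492
TFR = 5 × 0.2492 = 1.246
GRR = 0.48780 × 1.246 = 0.60780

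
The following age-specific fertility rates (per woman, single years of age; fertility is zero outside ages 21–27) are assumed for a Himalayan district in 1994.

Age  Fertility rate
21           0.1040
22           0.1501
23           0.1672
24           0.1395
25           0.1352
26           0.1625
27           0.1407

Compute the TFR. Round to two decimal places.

Sum of ASFRs = 0.1040 + 0.1501 + 0.1672 + 0.1395 + 0.1352 + 0.1625 + 0.1407 = 0.9992
TFR = 0.9992

1.00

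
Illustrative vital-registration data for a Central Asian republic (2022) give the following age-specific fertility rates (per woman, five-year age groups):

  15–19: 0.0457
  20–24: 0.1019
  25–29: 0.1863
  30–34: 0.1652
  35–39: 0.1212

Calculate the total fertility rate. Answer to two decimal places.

Sum of ASFRs = 0.0457 + 0.1019 + 0.1863 + 0.1652 + 0.1212 = 0.6203
TFR = 5 × 0.6203 = 3.1015

3.10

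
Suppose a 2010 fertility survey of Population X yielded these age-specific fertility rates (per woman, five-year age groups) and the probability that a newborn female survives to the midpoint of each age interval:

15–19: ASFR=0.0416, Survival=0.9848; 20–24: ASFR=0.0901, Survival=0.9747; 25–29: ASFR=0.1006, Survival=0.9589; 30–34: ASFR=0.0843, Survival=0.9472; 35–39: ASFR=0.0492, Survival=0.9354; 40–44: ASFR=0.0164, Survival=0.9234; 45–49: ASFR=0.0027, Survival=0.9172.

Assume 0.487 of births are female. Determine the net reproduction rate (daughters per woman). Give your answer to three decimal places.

Proportion female at birth = 0.487.
Each age group contributes 5 × ASFR × survival:
  15–19: 5 × 0.0416 × 0.9848 = 0.20484
  20–24: 5 × 0.0901 × 0.9747 = 0.43910
  25–29: 5 × 0.1006 × 0.9589 = 0.48233
  30–34: 5 × 0.0843 × 0.9472 = 0.39924
  35–39: 5 × 0.0492 × 0.9354 = 0.23011
  40–44: 5 × 0.0164 × 0.9234 = 0.07572
  45–49: 5 × 0.0027 × 0.9172 = 0.01238
Sum = 1.84372
NRR = 0.487 × 1.84372 = 0.89789

0.898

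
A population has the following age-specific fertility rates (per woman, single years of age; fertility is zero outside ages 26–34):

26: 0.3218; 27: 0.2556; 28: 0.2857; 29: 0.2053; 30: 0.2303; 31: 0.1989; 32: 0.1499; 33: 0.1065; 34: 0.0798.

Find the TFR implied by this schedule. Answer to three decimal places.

1.834

Sum of ASFRs = 0.3218 + 0.2556 + 0.2857 + 0.2053 + 0.2303 + 0.1989 + 0.1499 + 0.1065 + 0.0798 = 1.8338
TFR = 1.8338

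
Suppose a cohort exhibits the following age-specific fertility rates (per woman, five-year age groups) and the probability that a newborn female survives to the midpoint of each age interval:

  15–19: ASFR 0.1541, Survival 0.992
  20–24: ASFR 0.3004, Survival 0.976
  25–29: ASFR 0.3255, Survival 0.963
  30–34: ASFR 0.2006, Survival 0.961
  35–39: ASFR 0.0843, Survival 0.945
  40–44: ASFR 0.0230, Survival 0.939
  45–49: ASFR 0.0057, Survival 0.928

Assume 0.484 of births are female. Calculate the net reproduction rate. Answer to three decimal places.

2.562

Proportion female at birth = 0.484.
Each age group contributes 5 × ASFR × survival:
  15–19: 5 × 0.1541 × 0.992 = 0.76434
  20–24: 5 × 0.3004 × 0.976 = 1.46595
  25–29: 5 × 0.3255 × 0.963 = 1.56728
  30–34: 5 × 0.2006 × 0.961 = 0.96388
  35–39: 5 × 0.0843 × 0.945 = 0.39832
  40–44: 5 × 0.0230 × 0.939 = 0.10799
  45–49: 5 × 0.0057 × 0.928 = 0.02645
Sum = 5.29421
NRR = 0.484 × 5.29421 = 2.56240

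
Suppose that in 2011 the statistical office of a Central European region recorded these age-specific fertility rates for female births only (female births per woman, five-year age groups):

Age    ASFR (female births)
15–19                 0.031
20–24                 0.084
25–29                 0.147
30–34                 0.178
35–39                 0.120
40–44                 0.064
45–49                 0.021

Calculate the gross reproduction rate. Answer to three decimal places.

3.225

Sum of female ASFRs = 0.031 + 0.084 + 0.147 + 0.178 + 0.120 + 0.064 + 0.021 = 0.645
GRR = 5 × 0.645 = 3.225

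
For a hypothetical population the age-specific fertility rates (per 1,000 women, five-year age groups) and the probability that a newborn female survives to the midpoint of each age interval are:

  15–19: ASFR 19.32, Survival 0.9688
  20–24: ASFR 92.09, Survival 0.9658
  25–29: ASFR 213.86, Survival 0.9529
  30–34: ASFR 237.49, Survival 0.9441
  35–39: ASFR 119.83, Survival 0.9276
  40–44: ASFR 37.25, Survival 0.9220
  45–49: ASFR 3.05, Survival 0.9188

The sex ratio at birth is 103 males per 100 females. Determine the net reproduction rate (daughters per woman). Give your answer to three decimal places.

Proportion female at birth = 100 / (100 + 103) = 0.49261.
Weighting each age-specific rate by interval width and survival:
  15–19: 5 × 19.32/1000 × 0.9688 = 0.09359
  20–24: 5 × 92.09/1000 × 0.9658 = 0.44470
  25–29: 5 × 213.86/1000 × 0.9529 = 1.01894
  30–34: 5 × 237.49/1000 × 0.9441 = 1.12107
  35–39: 5 × 119.83/1000 × 0.9276 = 0.55577
  40–44: 5 × 37.25/1000 × 0.9220 = 0.17172
  45–49: 5 × 3.05/1000 × 0.9188 = 0.01401
Sum = 3.41980
NRR = 0.49261 × 3.41980 = 1.68463
An NRR exceeding 1 indicates intrinsic growth under these rates.

1.685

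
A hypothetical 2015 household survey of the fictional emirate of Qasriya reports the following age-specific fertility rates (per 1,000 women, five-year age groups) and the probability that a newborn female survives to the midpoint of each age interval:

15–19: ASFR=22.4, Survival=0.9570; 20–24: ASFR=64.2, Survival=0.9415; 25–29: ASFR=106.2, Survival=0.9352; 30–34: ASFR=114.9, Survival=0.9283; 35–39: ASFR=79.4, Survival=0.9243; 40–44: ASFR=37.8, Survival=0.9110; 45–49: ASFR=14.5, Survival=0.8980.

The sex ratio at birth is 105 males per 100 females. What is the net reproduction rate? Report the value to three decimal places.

Proportion female at birth = 100 / (100 + 105) = 0.48780.
Each age group contributes 5 × ASFR × survival:
  15–19: 5 × 22.4/1000 × 0.9570 = 0.10718
  20–24: 5 × 64.2/1000 × 0.9415 = 0.30222
  25–29: 5 × 106.2/1000 × 0.9352 = 0.49659
  30–34: 5 × 114.9/1000 × 0.9283 = 0.53331
  35–39: 5 × 79.4/1000 × 0.9243 = 0.36695
  40–44: 5 × 37.8/1000 × 0.9110 = 0.17218
  45–49: 5 × 14.5/1000 × 0.8980 = 0.06511
Sum = 2.04354
NRR = 0.48780 × 2.04354 = 0.99684
NRR < 1, so the cohort does not fully replace itself.

0.997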